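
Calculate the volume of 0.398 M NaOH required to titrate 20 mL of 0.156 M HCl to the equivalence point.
V_{base} = 7.8 mL

At equivalence: moles acid = moles base.
moles HCl = 0.156 M × 0.02 L = 0.00312 mol
V_NaOH = 0.00312 mol ÷ 0.398 M = 0.007839 L = 7.8 mL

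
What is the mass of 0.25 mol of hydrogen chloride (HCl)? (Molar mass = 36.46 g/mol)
Mass = 0.25 mol × 36.46 g/mol = 9.115 g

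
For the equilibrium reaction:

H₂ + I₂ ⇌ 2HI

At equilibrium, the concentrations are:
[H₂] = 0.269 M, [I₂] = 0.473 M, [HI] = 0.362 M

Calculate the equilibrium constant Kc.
K_c = 1.0299

Kc = ([HI]^2) / ([H₂] × [I₂])
   = ((0.362)^2) / ((0.269)·(0.473))
   = 0.13104 / 0.12724 = 1.0299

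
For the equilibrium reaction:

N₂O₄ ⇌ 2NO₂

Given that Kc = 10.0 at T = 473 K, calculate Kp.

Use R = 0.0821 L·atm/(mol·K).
K_p = 388.3330

Δn = (moles gaseous products) − (moles gaseous reactants) = 1
T = 473 K; RT = 0.0821 × 473 = 38.8333
Kp = Kc·(RT)^Δn = 10.0 × (38.8333)^1 = 10.0 × 38.8333 = 388.3330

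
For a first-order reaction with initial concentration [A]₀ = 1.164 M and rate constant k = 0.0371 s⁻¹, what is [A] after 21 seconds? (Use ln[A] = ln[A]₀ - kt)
0.5341 M

ln[A] = ln[A]₀ - k·t = ln(1.164) - (0.0371)·(21) = 0.1519 - 0.7791 = -0.6272
[A] = e^(-0.6272) = 0.5341 M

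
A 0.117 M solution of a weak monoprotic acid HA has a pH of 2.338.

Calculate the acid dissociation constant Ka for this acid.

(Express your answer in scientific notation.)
K_a = 1.88e-04

[H⁺] = 10^(−pH) = 10^(−2.338) = 4.592e-03 M. For HA ⇌ H⁺ + A⁻, Ka = x²/(C − x) = (4.592e-03)²/(0.117 − 4.592e-03) = 1.88e-04.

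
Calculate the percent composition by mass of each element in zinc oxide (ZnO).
Zn: 80.34%, O: 19.66%

Molar mass of ZnO = 81.38 g/mol
% Zn = (1 × 65.38) / 81.38 × 100% = 65.38 / 81.38 × 100% = 80.34%
% O = (1 × 16.0) / 81.38 × 100% = 16 / 81.38 × 100% = 19.66%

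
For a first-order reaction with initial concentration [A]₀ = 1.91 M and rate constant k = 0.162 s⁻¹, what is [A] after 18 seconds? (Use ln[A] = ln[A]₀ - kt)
0.1034 M

ln[A] = ln[A]₀ - k·t = ln(1.91) - (0.162)·(18) = 0.6471 - 2.9160 = -2.2689
[A] = e^(-2.2689) = 0.1034 M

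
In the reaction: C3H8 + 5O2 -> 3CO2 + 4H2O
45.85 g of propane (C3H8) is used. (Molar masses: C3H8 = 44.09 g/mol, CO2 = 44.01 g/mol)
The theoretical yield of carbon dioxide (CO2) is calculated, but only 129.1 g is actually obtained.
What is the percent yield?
Moles of C3H8 = 45.85 g ÷ 44.09 g/mol = 1.03992 mol
Mole ratio: 3 mol CO2 / 1 mol C3H8
Moles of CO2 = 1.03992 × (3/1) = 3.11976 mol
Theoretical yield = 3.11976 mol × 44.01 g/mol = 137.3 g
Actual yield = 129.1 g
Percent yield = (129.1 / 137.3) × 100% = 94.0%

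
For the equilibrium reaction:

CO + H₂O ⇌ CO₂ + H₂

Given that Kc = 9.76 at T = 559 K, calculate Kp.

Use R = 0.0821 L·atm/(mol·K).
K_p = 9.7600

Δn = (moles gaseous products) − (moles gaseous reactants) = 0
T = 559 K; RT = 0.0821 × 559 = 45.8939
Kp = Kc·(RT)^Δn = 9.76 × (45.8939)^0 = 9.76 × 1 = 9.7600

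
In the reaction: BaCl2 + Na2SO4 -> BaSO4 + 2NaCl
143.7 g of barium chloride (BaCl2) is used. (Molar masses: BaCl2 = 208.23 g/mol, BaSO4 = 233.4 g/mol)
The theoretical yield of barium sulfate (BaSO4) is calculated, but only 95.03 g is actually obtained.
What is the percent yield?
Moles of BaCl2 = 143.7 g ÷ 208.23 g/mol = 0.690102 mol
Mole ratio: 1 mol BaSO4 / 1 mol BaCl2
Moles of BaSO4 = 0.690102 × (1/1) = 0.690102 mol
Theoretical yield = 0.690102 mol × 233.4 g/mol = 161.07 g
Actual yield = 95.03 g
Percent yield = (95.03 / 161.07) × 100% = 59.0%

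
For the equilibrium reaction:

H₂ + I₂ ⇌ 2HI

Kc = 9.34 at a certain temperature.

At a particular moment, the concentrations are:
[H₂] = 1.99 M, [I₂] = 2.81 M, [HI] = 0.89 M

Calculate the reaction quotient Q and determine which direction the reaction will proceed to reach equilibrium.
Q = 0.142, Q < K, reaction proceeds forward (toward products)

Q = ([HI]^2) / ([H₂] × [I₂])
  = ((0.89)^2) / ((1.99)·(2.81)) = 0.7921/5.5919 = 0.1417
Since Q = 0.1417 < Kc = 9.34, the reaction proceeds forward (toward products) to reach equilibrium.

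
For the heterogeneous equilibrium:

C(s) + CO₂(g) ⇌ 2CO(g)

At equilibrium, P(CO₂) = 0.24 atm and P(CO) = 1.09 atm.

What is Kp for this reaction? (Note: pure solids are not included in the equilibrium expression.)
K_p = 4.950

Solid C is excluded.
Kp = P(CO)²/P(CO₂) = (1.09)²/0.24 = 1.188/0.24 = 4.950.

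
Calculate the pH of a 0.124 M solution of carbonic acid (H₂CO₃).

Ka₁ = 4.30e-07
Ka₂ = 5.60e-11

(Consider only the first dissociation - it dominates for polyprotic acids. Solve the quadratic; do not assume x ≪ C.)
pH = 3.64

x² + Ka₁·x − Ka₁·C = 0 with Ka₁ = 4.30e-07, C = 0.124.
x = (−Ka₁ + √(Ka₁² + 4·Ka₁·C))/2 = 2.3070e-04 M, so pH = 3.64.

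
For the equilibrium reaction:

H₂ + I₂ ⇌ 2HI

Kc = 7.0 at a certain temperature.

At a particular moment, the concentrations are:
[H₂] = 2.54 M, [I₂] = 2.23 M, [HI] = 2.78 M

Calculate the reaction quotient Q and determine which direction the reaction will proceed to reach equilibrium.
Q = 1.364, Q < K, reaction proceeds forward (toward products)

Q = ([HI]^2) / ([H₂] × [I₂])
  = ((2.78)^2) / ((2.54)·(2.23)) = 7.7284/5.6642 = 1.364
Since Q = 1.364 < Kc = 7.0, the reaction proceeds forward (toward products) to reach equilibrium.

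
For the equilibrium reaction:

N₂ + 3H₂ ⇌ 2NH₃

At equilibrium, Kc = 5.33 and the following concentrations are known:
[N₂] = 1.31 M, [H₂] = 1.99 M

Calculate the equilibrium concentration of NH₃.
[NH₃] = 7.4179 M

Kc = ([NH₃]^2) / ([N₂] × [H₂]^3) = 5.33
[NH₃]^2 = Kc · (reactant terms)/(other product terms) = 5.33 · 10.324 / 1 = 55.025
[NH₃] = (55.025)^(1/2) = 7.4179 M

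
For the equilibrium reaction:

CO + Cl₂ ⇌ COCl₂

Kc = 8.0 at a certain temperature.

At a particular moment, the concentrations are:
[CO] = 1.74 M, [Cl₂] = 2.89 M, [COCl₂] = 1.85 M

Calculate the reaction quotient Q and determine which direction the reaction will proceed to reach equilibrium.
Q = 0.368, Q < K, reaction proceeds forward (toward products)

Q = ([COCl₂]) / ([CO] × [Cl₂])
  = ((1.85)) / ((1.74)·(2.89)) = 1.85/5.0286 = 0.3679
Since Q = 0.3679 < Kc = 8.0, the reaction proceeds forward (toward products) to reach equilibrium.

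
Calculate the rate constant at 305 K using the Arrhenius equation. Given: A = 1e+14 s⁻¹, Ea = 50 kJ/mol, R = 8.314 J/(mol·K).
2.73e+05 s⁻¹

k = A·exp(-Ea/(R·T)) = 1e+14·exp(-50000/(8.314·305)) = 1e+14·exp(-19.7179) = 1e+14·2.7330e-09 = 2.73e+05 s⁻¹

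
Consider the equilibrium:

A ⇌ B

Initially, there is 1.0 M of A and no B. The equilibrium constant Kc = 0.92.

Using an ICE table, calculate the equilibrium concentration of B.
[B] = 0.479 M

ICE: [A] = 1.0 − x, [B] = x.
Kc = x/(1.0 − x) = 0.92 ⇒ x = 0.92·1.0/(1 + 0.92) = 0.92/1.92 = 0.4792.
[B] = x = 0.479 M.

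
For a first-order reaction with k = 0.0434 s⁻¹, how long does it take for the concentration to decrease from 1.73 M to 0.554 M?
26.24 s

From ln[A] = ln[A]₀ - k·t: t = ln([A]₀/[A])/k = ln(1.73/0.554)/0.0434 = ln(3.1227)/0.0434 = 1.1387/0.0434 = 26.24 s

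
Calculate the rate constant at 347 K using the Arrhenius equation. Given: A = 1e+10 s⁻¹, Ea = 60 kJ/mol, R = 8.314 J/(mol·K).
9.28e+00 s⁻¹

k = A·exp(-Ea/(R·T)) = 1e+10·exp(-60000/(8.314·347)) = 1e+10·exp(-20.7975) = 1e+10·9.2843e-10 = 9.28e+00 s⁻¹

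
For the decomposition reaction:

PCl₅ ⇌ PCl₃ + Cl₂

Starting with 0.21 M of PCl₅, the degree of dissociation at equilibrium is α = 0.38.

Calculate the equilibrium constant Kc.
K_c = 0.0489

x = α·[A]₀ = 0.38 × 0.21 = 0.0798 M dissociated.
At eq: [PCl₅] = 0.21 − 0.0798 = 0.1302 M; [PCl₃] = [Cl₂] = x = 0.0798 M.
Kc = [PCl₃][Cl₂]/[PCl₅] = (0.0798)²/0.1302 = 0.04891.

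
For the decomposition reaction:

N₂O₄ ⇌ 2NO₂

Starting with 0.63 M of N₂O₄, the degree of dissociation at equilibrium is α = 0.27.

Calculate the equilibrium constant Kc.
K_c = 0.2517

x = α·[A]₀ = 0.27 × 0.63 = 0.1701 M dissociated.
At eq: [N₂O₄] = 0.63 − 0.1701 = 0.4599 M; [NO₂] = 2x = 0.3402 M.
Kc = [NO₂]²/[N₂O₄] = (0.3402)²/0.4599 = 0.2517.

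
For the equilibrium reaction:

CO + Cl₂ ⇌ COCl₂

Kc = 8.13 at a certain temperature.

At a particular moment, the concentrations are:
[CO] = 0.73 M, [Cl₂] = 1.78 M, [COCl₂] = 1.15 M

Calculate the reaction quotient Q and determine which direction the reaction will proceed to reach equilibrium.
Q = 0.885, Q < K, reaction proceeds forward (toward products)

Q = ([COCl₂]) / ([CO] × [Cl₂])
  = ((1.15)) / ((0.73)·(1.78)) = 1.15/1.2994 = 0.885
Since Q = 0.885 < Kc = 8.13, the reaction proceeds forward (toward products) to reach equilibrium.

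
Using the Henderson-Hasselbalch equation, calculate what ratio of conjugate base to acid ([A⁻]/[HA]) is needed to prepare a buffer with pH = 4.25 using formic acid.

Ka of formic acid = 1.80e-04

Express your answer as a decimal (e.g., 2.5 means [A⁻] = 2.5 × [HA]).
[A⁻]/[HA] = 3.201

pKa = −log(1.80e-04) = 3.7447. pH = pKa + log([A⁻]/[HA]). 4.25 = 3.7447 + log(ratio). log(ratio) = 4.25 − 3.7447 = 0.5053. ratio = 10^(0.5053) = 3.201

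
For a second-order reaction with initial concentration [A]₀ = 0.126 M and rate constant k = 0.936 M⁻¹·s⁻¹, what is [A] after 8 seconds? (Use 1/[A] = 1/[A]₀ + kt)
0.0648 M

1/[A] = 1/[A]₀ + k·t = 1/0.126 + (0.936)·(8) = 7.9365 + 7.4880 = 15.4245
[A] = 1/15.4245 = 0.0648 M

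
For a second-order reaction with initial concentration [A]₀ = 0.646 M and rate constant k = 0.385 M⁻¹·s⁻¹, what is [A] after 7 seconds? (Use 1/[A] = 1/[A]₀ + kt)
0.2357 M

1/[A] = 1/[A]₀ + k·t = 1/0.646 + (0.385)·(7) = 1.5480 + 2.6950 = 4.2430
[A] = 1/4.2430 = 0.2357 M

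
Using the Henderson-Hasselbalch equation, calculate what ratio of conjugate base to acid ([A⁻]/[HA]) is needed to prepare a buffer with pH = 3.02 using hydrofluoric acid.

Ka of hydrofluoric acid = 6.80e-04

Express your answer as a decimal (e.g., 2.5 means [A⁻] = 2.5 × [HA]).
[A⁻]/[HA] = 0.712

pKa = −log(6.80e-04) = 3.1675. pH = pKa + log([A⁻]/[HA]). 3.02 = 3.1675 + log(ratio). log(ratio) = 3.02 − 3.1675 = -0.1475. ratio = 10^(-0.1475) = 0.712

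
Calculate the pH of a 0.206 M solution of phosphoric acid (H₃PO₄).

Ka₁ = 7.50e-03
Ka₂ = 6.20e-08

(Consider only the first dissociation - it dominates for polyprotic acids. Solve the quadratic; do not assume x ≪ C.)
pH = 1.45

x² + Ka₁·x − Ka₁·C = 0 with Ka₁ = 7.50e-03, C = 0.206.
x = (−Ka₁ + √(Ka₁² + 4·Ka₁·C))/2 = 3.5735e-02 M, so pH = 1.45.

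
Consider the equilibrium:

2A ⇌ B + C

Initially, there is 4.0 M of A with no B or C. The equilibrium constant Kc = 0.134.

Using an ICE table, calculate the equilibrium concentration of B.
[B] = 0.845 M

ICE: [A] = 4.0 − 2x, [B] = [C] = x.
Kc = x²/(4.0 − 2x)² = 0.134 ⇒ √Kc = x/(4.0 − 2x).
x = √0.134·4.0/(1 + 2√0.134) = 0.36606·4.0/1.7321 = 0.84535.
[B] = x = 0.845 M.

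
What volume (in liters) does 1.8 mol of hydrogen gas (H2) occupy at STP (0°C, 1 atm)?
At STP, 1 mol of gas occupies 22.4 L
Volume = 1.8 mol × 22.4 L/mol = 40.32 L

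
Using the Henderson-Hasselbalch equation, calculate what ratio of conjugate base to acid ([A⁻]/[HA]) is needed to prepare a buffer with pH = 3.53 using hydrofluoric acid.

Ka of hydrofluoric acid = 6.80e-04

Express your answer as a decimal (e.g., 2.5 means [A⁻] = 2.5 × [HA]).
[A⁻]/[HA] = 2.304

pKa = −log(6.80e-04) = 3.1675. pH = pKa + log([A⁻]/[HA]). 3.53 = 3.1675 + log(ratio). log(ratio) = 3.53 − 3.1675 = 0.3625. ratio = 10^(0.3625) = 2.304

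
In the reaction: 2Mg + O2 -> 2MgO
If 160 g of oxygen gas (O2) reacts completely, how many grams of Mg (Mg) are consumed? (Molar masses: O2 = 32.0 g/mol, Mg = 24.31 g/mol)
Moles of O2 = 160 g ÷ 32.0 g/mol = 5 mol
Mole ratio: 2 mol Mg / 1 mol O2
Moles of Mg = 5 × (2/1) = 10 mol
Mass of Mg = 10 mol × 24.31 g/mol = 243.1 g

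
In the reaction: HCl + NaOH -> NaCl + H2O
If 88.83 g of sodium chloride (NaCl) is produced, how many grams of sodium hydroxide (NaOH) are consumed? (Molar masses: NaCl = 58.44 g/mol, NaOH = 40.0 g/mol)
Moles of NaCl = 88.83 g ÷ 58.44 g/mol = 1.52002 mol
Mole ratio: 1 mol NaOH / 1 mol NaCl
Moles of NaOH = 1.52002 × (1/1) = 1.52002 mol
Mass of NaOH = 1.52002 mol × 40.0 g/mol = 60.8 g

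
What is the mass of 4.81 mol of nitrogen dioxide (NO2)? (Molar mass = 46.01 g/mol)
Mass = 4.81 mol × 46.01 g/mol = 221.3 g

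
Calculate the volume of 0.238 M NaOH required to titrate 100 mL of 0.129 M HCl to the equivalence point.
V_{base} = 54.2 mL

At equivalence: moles acid = moles base.
moles HCl = 0.129 M × 0.1 L = 0.0129 mol
V_NaOH = 0.0129 mol ÷ 0.238 M = 0.0542 L = 54.2 mL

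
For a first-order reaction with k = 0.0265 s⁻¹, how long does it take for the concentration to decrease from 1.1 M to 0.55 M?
26.16 s

From ln[A] = ln[A]₀ - k·t: t = ln([A]₀/[A])/k = ln(1.1/0.55)/0.0265 = ln(2.0000)/0.0265 = 0.6931/0.0265 = 26.16 s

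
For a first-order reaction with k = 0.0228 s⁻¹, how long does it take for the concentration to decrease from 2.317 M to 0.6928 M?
52.95 s

From ln[A] = ln[A]₀ - k·t: t = ln([A]₀/[A])/k = ln(2.317/0.6928)/0.0228 = ln(3.3444)/0.0228 = 1.2073/0.0228 = 52.95 s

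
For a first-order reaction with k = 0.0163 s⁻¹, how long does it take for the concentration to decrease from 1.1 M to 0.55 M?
42.52 s

From ln[A] = ln[A]₀ - k·t: t = ln([A]₀/[A])/k = ln(1.1/0.55)/0.0163 = ln(2.0000)/0.0163 = 0.6931/0.0163 = 42.52 s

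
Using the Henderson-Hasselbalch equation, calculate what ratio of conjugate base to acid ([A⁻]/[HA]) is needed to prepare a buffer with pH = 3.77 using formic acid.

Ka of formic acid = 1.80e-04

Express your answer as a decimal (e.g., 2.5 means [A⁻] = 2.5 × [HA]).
[A⁻]/[HA] = 1.060

pKa = −log(1.80e-04) = 3.7447. pH = pKa + log([A⁻]/[HA]). 3.77 = 3.7447 + log(ratio). log(ratio) = 3.77 − 3.7447 = 0.0253. ratio = 10^(0.0253) = 1.060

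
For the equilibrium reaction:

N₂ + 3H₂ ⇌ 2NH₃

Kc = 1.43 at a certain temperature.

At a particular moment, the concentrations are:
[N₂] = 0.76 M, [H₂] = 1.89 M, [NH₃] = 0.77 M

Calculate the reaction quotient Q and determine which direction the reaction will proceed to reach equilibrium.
Q = 0.116, Q < K, reaction proceeds forward (toward products)

Q = ([NH₃]^2) / ([N₂] × [H₂]^3)
  = ((0.77)^2) / ((0.76)·(1.89)^3) = 0.5929/5.131 = 0.1156
Since Q = 0.1156 < Kc = 1.43, the reaction proceeds forward (toward products) to reach equilibrium.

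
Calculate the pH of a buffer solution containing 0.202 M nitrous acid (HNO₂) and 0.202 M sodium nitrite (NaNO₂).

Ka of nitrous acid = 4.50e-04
pH = 3.35

pKa = -log(4.50e-04) = 3.35. pH = pKa + log([A⁻]/[HA]) = 3.35 + log(0.202/0.202)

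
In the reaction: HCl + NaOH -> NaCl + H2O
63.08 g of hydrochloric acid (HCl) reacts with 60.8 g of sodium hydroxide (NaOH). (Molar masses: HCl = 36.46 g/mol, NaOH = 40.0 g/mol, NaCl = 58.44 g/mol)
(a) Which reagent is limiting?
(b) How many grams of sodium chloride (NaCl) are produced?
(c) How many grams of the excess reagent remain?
(a) NaOH, (b) 88.83 g, (c) 7.661 g

Moles of HCl = 63.08 g ÷ 36.46 g/mol = 1.73012 mol
Moles of NaOH = 60.8 g ÷ 40.0 g/mol = 1.52 mol
Moles ÷ coefficient: HCl: 1.73012/1 = 1.73, NaOH: 1.52/1 = 1.52
(a) NaOH has the smaller value, so NaOH is the limiting reagent.
(b) Moles of NaCl = 1.52 mol NaOH × (1/1) = 1.52 mol; mass = 1.52 mol × 58.44 g/mol = 88.83 g
(c) HCl consumed = 1.52 × (1/1) = 1.52 mol; remaining = 1.73012 − 1.52 = 0.210115 mol; mass = 0.210115 mol × 36.46 g/mol = 7.661 g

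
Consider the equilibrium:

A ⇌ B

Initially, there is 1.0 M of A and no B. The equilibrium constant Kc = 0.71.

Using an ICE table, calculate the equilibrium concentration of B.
[B] = 0.415 M

ICE: [A] = 1.0 − x, [B] = x.
Kc = x/(1.0 − x) = 0.71 ⇒ x = 0.71·1.0/(1 + 0.71) = 0.71/1.71 = 0.4152.
[B] = x = 0.415 M.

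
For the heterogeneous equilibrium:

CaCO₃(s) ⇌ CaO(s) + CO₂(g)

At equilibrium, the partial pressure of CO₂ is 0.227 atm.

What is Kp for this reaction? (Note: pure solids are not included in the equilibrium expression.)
K_p = 0.227

Solids (CaCO₃, CaO) have activity 1 and are excluded.
Kp = P(CO₂) = 0.227.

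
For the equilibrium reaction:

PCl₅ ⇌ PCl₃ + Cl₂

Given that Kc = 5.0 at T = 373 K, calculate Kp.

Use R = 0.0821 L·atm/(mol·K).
K_p = 153.1165

Δn = (moles gaseous products) − (moles gaseous reactants) = 1
T = 373 K; RT = 0.0821 × 373 = 30.6233
Kp = Kc·(RT)^Δn = 5.0 × (30.6233)^1 = 5.0 × 30.6233 = 153.1165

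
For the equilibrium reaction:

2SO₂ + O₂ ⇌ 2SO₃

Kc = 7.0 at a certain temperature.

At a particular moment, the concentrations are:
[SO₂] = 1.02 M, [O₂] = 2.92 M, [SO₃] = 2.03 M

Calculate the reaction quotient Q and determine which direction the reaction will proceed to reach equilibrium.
Q = 1.356, Q < K, reaction proceeds forward (toward products)

Q = ([SO₃]^2) / ([SO₂]^2 × [O₂])
  = ((2.03)^2) / ((1.02)^2·(2.92)) = 4.1209/3.038 = 1.356
Since Q = 1.356 < Kc = 7.0, the reaction proceeds forward (toward products) to reach equilibrium.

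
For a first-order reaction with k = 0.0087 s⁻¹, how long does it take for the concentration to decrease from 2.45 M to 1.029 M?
99.71 s

From ln[A] = ln[A]₀ - k·t: t = ln([A]₀/[A])/k = ln(2.45/1.029)/0.0087 = ln(2.3810)/0.0087 = 0.8675/0.0087 = 99.71 s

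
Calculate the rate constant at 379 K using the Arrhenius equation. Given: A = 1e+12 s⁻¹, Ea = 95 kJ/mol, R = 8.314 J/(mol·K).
8.06e-02 s⁻¹

k = A·exp(-Ea/(R·T)) = 1e+12·exp(-95000/(8.314·379)) = 1e+12·exp(-30.1491) = 1e+12·8.0614e-14 = 8.06e-02 s⁻¹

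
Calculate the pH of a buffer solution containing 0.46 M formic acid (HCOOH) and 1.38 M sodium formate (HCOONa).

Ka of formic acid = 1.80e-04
pH = 4.22

pKa = -log(1.80e-04) = 3.74. pH = pKa + log([A⁻]/[HA]) = 3.74 + log(1.38/0.46)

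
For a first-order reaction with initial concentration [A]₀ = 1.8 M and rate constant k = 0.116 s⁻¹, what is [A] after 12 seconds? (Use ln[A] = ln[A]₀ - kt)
0.4474 M

ln[A] = ln[A]₀ - k·t = ln(1.8) - (0.116)·(12) = 0.5878 - 1.3920 = -0.8042
[A] = e^(-0.8042) = 0.4474 M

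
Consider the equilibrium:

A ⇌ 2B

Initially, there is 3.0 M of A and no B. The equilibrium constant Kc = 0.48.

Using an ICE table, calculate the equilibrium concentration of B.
[B] = 1.086 M

ICE: [A] = 3.0 − x, [B] = 2x.
Kc = (2x)²/(3.0 − x) = 0.48 ⇒ 4x² + 0.48x − 1.44 = 0.
x = (−0.48 + √(0.48² + 4·4·1.44))/(2·4) = (−0.48 + √23.27)/8 = 0.54299.
[B] = 2x = 1.086 M.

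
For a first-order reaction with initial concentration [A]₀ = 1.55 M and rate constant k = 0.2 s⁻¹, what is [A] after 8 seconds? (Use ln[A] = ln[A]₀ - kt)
0.3129 M

ln[A] = ln[A]₀ - k·t = ln(1.55) - (0.2)·(8) = 0.4383 - 1.6000 = -1.1617
[A] = e^(-1.1617) = 0.3129 M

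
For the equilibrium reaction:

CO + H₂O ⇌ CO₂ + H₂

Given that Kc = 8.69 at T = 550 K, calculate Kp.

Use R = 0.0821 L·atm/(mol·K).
K_p = 8.6900

Δn = (moles gaseous products) − (moles gaseous reactants) = 0
T = 550 K; RT = 0.0821 × 550 = 45.155
Kp = Kc·(RT)^Δn = 8.69 × (45.155)^0 = 8.69 × 1 = 8.6900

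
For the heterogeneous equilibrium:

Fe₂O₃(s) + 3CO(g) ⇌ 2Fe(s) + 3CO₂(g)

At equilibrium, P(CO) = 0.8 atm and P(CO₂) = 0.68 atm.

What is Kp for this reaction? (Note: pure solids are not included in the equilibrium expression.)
K_p = 0.614

Solids (Fe₂O₃, Fe) are excluded.
Kp = P(CO₂)³/P(CO)³ = (0.68)³/(0.8)³ = 0.3144/0.512 = 0.614.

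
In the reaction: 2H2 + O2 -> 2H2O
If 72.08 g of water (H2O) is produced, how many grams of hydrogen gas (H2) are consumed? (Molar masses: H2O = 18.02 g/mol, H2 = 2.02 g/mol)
Moles of H2O = 72.08 g ÷ 18.02 g/mol = 4 mol
Mole ratio: 2 mol H2 / 2 mol H2O
Moles of H2 = 4 × (2/2) = 4 mol
Mass of H2 = 4 mol × 2.02 g/mol = 8.08 g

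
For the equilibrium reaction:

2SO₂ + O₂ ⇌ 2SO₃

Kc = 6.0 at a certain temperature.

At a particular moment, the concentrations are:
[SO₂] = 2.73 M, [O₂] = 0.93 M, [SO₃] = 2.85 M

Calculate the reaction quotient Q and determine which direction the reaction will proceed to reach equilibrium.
Q = 1.172, Q < K, reaction proceeds forward (toward products)

Q = ([SO₃]^2) / ([SO₂]^2 × [O₂])
  = ((2.85)^2) / ((2.73)^2·(0.93)) = 8.1225/6.9312 = 1.172
Since Q = 1.172 < Kc = 6.0, the reaction proceeds forward (toward products) to reach equilibrium.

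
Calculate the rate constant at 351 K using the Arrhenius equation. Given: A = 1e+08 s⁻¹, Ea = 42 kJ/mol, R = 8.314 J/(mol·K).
5.62e+01 s⁻¹

k = A·exp(-Ea/(R·T)) = 1e+08·exp(-42000/(8.314·351)) = 1e+08·exp(-14.3924) = 1e+08·5.6166e-07 = 5.62e+01 s⁻¹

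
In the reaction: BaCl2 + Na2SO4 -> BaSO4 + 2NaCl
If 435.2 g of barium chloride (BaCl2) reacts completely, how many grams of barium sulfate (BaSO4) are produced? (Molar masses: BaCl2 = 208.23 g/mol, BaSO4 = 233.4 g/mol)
Moles of BaCl2 = 435.2 g ÷ 208.23 g/mol = 2.09 mol
Mole ratio: 1 mol BaSO4 / 1 mol BaCl2
Moles of BaSO4 = 2.09 × (1/1) = 2.09 mol
Mass of BaSO4 = 2.09 mol × 233.4 g/mol = 487.8 g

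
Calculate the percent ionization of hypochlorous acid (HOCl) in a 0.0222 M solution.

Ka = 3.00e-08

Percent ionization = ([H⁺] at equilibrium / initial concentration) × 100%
Percent ionization = 0.116%

Let x = [H⁺]. Ka = x²/(C - x) ⇒ x² + (3.00e-08)x - (3.00e-08)(0.0222) = 0. x = 2.5792e-05. Percent = (2.5792e-05/0.0222) × 100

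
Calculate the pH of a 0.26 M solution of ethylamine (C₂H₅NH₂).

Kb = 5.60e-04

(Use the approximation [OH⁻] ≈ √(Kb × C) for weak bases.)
pH = 12.08

[OH⁻] = √(Kb × C) = √(5.60e-04 × 0.26) = 1.2066e-02. pOH = 1.92, pH = 14 - pOH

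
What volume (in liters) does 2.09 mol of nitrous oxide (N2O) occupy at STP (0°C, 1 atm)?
At STP, 1 mol of gas occupies 22.4 L
Volume = 2.09 mol × 22.4 L/mol = 46.82 L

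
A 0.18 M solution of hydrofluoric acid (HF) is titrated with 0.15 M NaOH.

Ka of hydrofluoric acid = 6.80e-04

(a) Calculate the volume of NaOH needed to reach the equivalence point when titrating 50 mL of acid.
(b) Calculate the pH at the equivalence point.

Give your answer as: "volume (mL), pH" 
V = 60.0 mL, pH = 8.04

(a) At equivalence: moles acid = moles base.
moles acid = 0.18 × 0.05 = 0.009 mol; V_NaOH = 0.009/0.15 = 0.06 L = 60.0 mL.
(b) At equivalence, all acid → conjugate base A⁻ at [A⁻] = 0.009/0.11 = 0.08182 M.
Kb = Kw/Ka = 1.0e-14/6.80e-04 = 1.471e-11; [OH⁻] = √(Kb·[A⁻]) = 1.097e-06; pOH = 5.96; pH = 14 − pOH = 8.04.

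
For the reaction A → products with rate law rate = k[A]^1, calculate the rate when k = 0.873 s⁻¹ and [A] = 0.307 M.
0.268 M/s

rate = k·[A]^1 = 0.873·(0.307)^1 = 0.873·0.307 = 0.268 M/s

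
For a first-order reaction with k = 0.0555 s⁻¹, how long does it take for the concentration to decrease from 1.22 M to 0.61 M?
12.49 s

From ln[A] = ln[A]₀ - k·t: t = ln([A]₀/[A])/k = ln(1.22/0.61)/0.0555 = ln(2.0000)/0.0555 = 0.6931/0.0555 = 12.49 s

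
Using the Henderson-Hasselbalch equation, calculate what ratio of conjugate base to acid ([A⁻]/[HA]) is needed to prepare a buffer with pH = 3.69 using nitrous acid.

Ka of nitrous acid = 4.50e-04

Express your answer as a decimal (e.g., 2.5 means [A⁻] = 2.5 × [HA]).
[A⁻]/[HA] = 2.204

pKa = −log(4.50e-04) = 3.3468. pH = pKa + log([A⁻]/[HA]). 3.69 = 3.3468 + log(ratio). log(ratio) = 3.69 − 3.3468 = 0.3432. ratio = 10^(0.3432) = 2.204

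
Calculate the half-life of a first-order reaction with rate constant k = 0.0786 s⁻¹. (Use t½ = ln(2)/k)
8.82 s

t½ = ln(2)/k = 0.6931/0.0786 = 8.82 s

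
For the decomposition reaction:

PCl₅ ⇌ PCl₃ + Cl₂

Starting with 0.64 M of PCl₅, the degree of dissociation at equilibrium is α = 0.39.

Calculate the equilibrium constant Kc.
K_c = 0.1596

x = α·[A]₀ = 0.39 × 0.64 = 0.2496 M dissociated.
At eq: [PCl₅] = 0.64 − 0.2496 = 0.3904 M; [PCl₃] = [Cl₂] = x = 0.2496 M.
Kc = [PCl₃][Cl₂]/[PCl₅] = (0.2496)²/0.3904 = 0.1596.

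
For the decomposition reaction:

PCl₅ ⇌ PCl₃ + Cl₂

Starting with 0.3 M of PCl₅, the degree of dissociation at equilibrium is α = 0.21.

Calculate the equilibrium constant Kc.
K_c = 0.0167

x = α·[A]₀ = 0.21 × 0.3 = 0.063 M dissociated.
At eq: [PCl₅] = 0.3 − 0.063 = 0.237 M; [PCl₃] = [Cl₂] = x = 0.063 M.
Kc = [PCl₃][Cl₂]/[PCl₅] = (0.063)²/0.237 = 0.01675.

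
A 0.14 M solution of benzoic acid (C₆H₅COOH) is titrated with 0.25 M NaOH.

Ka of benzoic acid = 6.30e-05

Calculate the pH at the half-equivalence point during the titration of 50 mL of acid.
pH = pKa = 4.20

At the half-equivalence point, [HA] = [A⁻], so by Henderson–Hasselbalch pH = pKa + log(1) = pKa.
pKa = −log(6.30e-05) = 4.20.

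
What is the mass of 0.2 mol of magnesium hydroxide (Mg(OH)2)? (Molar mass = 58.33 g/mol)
Mass = 0.2 mol × 58.33 g/mol = 11.67 g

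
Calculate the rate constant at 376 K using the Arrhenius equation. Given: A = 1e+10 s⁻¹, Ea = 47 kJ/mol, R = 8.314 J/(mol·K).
2.95e+03 s⁻¹

k = A·exp(-Ea/(R·T)) = 1e+10·exp(-47000/(8.314·376)) = 1e+10·exp(-15.0349) = 1e+10·2.9542e-07 = 2.95e+03 s⁻¹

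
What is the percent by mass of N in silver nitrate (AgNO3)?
Mass of N in formula = 14.01 × 1 = 14.01 g/mol
Molar mass = 169.88 g/mol
% N = (14.01/169.88) × 100% = 8.25%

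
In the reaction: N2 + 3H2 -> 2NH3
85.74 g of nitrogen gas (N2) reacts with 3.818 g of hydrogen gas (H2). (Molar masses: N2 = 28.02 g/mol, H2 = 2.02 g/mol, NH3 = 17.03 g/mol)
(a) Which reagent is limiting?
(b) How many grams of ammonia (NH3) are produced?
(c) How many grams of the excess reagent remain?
(a) H2, (b) 21.46 g, (c) 68.09 g

Moles of N2 = 85.74 g ÷ 28.02 g/mol = 3.05996 mol
Moles of H2 = 3.818 g ÷ 2.02 g/mol = 1.8901 mol
Moles ÷ coefficient: N2: 3.05996/1 = 3.06, H2: 1.8901/3 = 0.63
(a) H2 has the smaller value, so H2 is the limiting reagent.
(b) Moles of NH3 = 1.8901 mol H2 × (2/3) = 1.26007 mol; mass = 1.26007 mol × 17.03 g/mol = 21.46 g
(c) N2 consumed = 1.8901 × (1/3) = 0.630033 mol; remaining = 3.05996 − 0.630033 = 2.42992 mol; mass = 2.42992 mol × 28.02 g/mol = 68.09 g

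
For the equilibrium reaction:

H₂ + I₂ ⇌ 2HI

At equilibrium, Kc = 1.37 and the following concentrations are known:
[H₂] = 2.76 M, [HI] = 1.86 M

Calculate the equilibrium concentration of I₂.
[I₂] = 0.9149 M

Kc = ([HI]^2) / ([H₂] × [I₂]) = 1.37
[I₂]^1 = (product terms)/(Kc · other reactant terms) = 3.4596 / (1.37 · 2.76) = 0.91495
[I₂] = 0.9149 M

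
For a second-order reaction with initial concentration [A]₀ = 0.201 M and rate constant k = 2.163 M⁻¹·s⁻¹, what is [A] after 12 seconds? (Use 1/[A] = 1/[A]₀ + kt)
0.0323 M

1/[A] = 1/[A]₀ + k·t = 1/0.201 + (2.163)·(12) = 4.9751 + 25.9560 = 30.9311
[A] = 1/30.9311 = 0.0323 M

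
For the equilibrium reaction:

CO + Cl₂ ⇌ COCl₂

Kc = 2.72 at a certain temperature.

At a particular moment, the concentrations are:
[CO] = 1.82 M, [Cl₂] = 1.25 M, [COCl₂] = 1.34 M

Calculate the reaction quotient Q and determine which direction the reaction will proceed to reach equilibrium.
Q = 0.589, Q < K, reaction proceeds forward (toward products)

Q = ([COCl₂]) / ([CO] × [Cl₂])
  = ((1.34)) / ((1.82)·(1.25)) = 1.34/2.275 = 0.589
Since Q = 0.589 < Kc = 2.72, the reaction proceeds forward (toward products) to reach equilibrium.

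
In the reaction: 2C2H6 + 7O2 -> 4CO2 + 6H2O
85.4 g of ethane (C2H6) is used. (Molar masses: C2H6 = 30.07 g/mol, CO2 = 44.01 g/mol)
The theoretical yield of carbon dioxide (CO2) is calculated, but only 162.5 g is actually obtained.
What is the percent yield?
Moles of C2H6 = 85.4 g ÷ 30.07 g/mol = 2.84004 mol
Mole ratio: 4 mol CO2 / 2 mol C2H6
Moles of CO2 = 2.84004 × (4/2) = 5.68008 mol
Theoretical yield = 5.68008 mol × 44.01 g/mol = 249.98 g
Actual yield = 162.5 g
Percent yield = (162.5 / 249.98) × 100% = 65.0%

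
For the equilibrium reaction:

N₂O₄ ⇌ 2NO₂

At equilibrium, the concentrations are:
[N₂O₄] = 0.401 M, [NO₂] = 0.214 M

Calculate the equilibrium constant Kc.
K_c = 0.1142

Kc = ([NO₂]^2) / ([N₂O₄])
   = ((0.214)^2) / ((0.401))
   = 0.045796 / 0.401 = 0.1142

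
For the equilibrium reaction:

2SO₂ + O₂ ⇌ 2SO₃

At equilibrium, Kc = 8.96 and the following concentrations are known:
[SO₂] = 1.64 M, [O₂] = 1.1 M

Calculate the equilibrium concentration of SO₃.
[SO₃] = 5.1487 M

Kc = ([SO₃]^2) / ([SO₂]^2 × [O₂]) = 8.96
[SO₃]^2 = Kc · (reactant terms)/(other product terms) = 8.96 · 2.9586 / 1 = 26.509
[SO₃] = (26.509)^(1/2) = 5.1487 M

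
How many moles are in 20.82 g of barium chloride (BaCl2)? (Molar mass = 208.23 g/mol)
Moles = 20.82 g ÷ 208.23 g/mol = 0.09999 mol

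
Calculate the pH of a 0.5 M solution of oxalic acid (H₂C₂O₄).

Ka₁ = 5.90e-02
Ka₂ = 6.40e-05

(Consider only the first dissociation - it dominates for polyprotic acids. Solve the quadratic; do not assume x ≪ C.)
pH = 0.84

x² + Ka₁·x − Ka₁·C = 0 with Ka₁ = 5.90e-02, C = 0.5.
x = (−Ka₁ + √(Ka₁² + 4·Ka₁·C))/2 = 1.4477e-01 M, so pH = 0.84.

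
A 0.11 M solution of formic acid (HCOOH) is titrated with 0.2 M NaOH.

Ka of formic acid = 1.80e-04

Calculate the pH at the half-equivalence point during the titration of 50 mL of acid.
pH = pKa = 3.74

At the half-equivalence point, [HA] = [A⁻], so by Henderson–Hasselbalch pH = pKa + log(1) = pKa.
pKa = −log(1.80e-04) = 3.74.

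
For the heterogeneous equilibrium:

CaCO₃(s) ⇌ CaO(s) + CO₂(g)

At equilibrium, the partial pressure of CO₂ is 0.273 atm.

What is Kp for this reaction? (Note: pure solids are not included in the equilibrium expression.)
K_p = 0.273

Solids (CaCO₃, CaO) have activity 1 and are excluded.
Kp = P(CO₂) = 0.273.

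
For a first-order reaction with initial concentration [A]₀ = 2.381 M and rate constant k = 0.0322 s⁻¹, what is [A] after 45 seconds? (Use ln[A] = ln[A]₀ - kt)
0.5591 M

ln[A] = ln[A]₀ - k·t = ln(2.381) - (0.0322)·(45) = 0.8675 - 1.4490 = -0.5815
[A] = e^(-0.5815) = 0.5591 M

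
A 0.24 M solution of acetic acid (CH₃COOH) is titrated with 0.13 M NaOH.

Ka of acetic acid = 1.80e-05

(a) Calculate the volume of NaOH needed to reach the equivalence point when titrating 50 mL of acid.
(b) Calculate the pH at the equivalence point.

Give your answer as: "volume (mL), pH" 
V = 92.3 mL, pH = 8.84

(a) At equivalence: moles acid = moles base.
moles acid = 0.24 × 0.05 = 0.012 mol; V_NaOH = 0.012/0.13 = 0.09231 L = 92.3 mL.
(b) At equivalence, all acid → conjugate base A⁻ at [A⁻] = 0.012/0.1423 = 0.08432 M.
Kb = Kw/Ka = 1.0e-14/1.80e-05 = 5.556e-10; [OH⁻] = √(Kb·[A⁻]) = 6.844e-06; pOH = 5.16; pH = 14 − pOH = 8.84.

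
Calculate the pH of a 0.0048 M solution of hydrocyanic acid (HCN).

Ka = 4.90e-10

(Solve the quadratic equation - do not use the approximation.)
pH = 5.81

x² + Ka×x - Ka×C = 0. Using quadratic formula: [H⁺] = 1.5334e-06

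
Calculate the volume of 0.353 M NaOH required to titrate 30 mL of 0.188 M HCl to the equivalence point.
V_{base} = 16.0 mL

At equivalence: moles acid = moles base.
moles HCl = 0.188 M × 0.03 L = 0.00564 mol
V_NaOH = 0.00564 mol ÷ 0.353 M = 0.01598 L = 16.0 mL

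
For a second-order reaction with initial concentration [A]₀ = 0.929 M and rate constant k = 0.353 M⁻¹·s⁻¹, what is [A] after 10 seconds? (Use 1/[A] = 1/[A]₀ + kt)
0.2171 M

1/[A] = 1/[A]₀ + k·t = 1/0.929 + (0.353)·(10) = 1.0764 + 3.5300 = 4.6064
[A] = 1/4.6064 = 0.2171 M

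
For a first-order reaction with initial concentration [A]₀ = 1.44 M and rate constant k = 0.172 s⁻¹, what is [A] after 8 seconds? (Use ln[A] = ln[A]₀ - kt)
0.3637 M

ln[A] = ln[A]₀ - k·t = ln(1.44) - (0.172)·(8) = 0.3646 - 1.3760 = -1.0114
[A] = e^(-1.0114) = 0.3637 M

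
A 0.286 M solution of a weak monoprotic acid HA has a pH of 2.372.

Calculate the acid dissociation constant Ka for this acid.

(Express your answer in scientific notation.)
K_a = 6.40e-05

[H⁺] = 10^(−pH) = 10^(−2.372) = 4.246e-03 M. For HA ⇌ H⁺ + A⁻, Ka = x²/(C − x) = (4.246e-03)²/(0.286 − 4.246e-03) = 6.40e-05.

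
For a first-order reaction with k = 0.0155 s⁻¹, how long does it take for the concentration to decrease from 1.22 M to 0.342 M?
82.05 s

From ln[A] = ln[A]₀ - k·t: t = ln([A]₀/[A])/k = ln(1.22/0.342)/0.0155 = ln(3.5673)/0.0155 = 1.2718/0.0155 = 82.05 s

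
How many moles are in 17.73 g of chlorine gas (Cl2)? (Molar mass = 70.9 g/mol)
Moles = 17.73 g ÷ 70.9 g/mol = 0.2501 mol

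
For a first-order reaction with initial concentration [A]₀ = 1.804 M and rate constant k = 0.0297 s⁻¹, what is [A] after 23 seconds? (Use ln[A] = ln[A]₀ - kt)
0.9111 M

ln[A] = ln[A]₀ - k·t = ln(1.804) - (0.0297)·(23) = 0.5900 - 0.6831 = -0.0931
[A] = e^(-0.0931) = 0.9111 M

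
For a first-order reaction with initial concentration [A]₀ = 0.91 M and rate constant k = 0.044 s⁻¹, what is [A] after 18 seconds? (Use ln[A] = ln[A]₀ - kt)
0.4122 M

ln[A] = ln[A]₀ - k·t = ln(0.91) - (0.044)·(18) = -0.0943 - 0.7920 = -0.8863
[A] = e^(-0.8863) = 0.4122 M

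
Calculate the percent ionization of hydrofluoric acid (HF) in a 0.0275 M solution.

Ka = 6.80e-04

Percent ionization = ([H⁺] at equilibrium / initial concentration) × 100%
Percent ionization = 14.5%

Let x = [H⁺]. Ka = x²/(C - x) ⇒ x² + (6.80e-04)x - (6.80e-04)(0.0275) = 0. x = 3.9977e-03. Percent = (3.9977e-03/0.0275) × 100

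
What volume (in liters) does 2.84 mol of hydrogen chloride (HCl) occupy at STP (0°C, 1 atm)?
At STP, 1 mol of gas occupies 22.4 L
Volume = 2.84 mol × 22.4 L/mol = 63.62 L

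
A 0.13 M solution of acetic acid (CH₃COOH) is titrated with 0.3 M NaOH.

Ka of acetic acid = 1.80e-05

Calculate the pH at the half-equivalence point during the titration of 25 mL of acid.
pH = pKa = 4.74

At the half-equivalence point, [HA] = [A⁻], so by Henderson–Hasselbalch pH = pKa + log(1) = pKa.
pKa = −log(1.80e-05) = 4.74.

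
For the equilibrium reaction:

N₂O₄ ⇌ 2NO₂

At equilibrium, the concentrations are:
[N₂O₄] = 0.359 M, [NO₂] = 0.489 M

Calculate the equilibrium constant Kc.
K_c = 0.6661

Kc = ([NO₂]^2) / ([N₂O₄])
   = ((0.489)^2) / ((0.359))
   = 0.23912 / 0.359 = 0.6661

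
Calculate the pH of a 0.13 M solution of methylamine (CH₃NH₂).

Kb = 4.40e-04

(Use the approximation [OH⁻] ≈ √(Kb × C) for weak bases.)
pH = 11.88

[OH⁻] = √(Kb × C) = √(4.40e-04 × 0.13) = 7.5631e-03. pOH = 2.12, pH = 14 - pOH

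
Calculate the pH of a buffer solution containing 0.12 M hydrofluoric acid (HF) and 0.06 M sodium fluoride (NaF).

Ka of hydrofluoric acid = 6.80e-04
pH = 2.87

pKa = -log(6.80e-04) = 3.17. pH = pKa + log([A⁻]/[HA]) = 3.17 + log(0.06/0.12)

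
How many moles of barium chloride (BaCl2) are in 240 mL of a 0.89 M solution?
Moles = Molarity × Volume (L)
Moles = 0.89 M × 0.24 L = 0.2136 mol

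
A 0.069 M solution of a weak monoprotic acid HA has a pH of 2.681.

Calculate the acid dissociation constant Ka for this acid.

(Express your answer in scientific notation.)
K_a = 6.49e-05

[H⁺] = 10^(−pH) = 10^(−2.681) = 2.084e-03 M. For HA ⇌ H⁺ + A⁻, Ka = x²/(C − x) = (2.084e-03)²/(0.069 − 2.084e-03) = 6.49e-05.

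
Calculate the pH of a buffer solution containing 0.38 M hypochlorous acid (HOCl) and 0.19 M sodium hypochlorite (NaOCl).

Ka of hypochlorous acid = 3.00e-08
pH = 7.22

pKa = -log(3.00e-08) = 7.52. pH = pKa + log([A⁻]/[HA]) = 7.52 + log(0.19/0.38)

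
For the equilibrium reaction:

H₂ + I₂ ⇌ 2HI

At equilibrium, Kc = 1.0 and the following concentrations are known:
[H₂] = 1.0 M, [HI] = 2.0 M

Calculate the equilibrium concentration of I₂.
[I₂] = 4.0000 M

Kc = ([HI]^2) / ([H₂] × [I₂]) = 1.0
[I₂]^1 = (product terms)/(Kc · other reactant terms) = 4 / (1.0 · 1) = 4
[I₂] = 4.0000 M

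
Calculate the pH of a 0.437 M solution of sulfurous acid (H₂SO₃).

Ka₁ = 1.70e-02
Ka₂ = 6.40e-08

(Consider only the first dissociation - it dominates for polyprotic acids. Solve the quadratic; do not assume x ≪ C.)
pH = 1.11

x² + Ka₁·x − Ka₁·C = 0 with Ka₁ = 1.70e-02, C = 0.437.
x = (−Ka₁ + √(Ka₁² + 4·Ka₁·C))/2 = 7.8110e-02 M, so pH = 1.11.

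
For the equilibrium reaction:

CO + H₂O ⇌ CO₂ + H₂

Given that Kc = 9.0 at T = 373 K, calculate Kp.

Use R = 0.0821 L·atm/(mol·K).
K_p = 9.0000

Δn = (moles gaseous products) − (moles gaseous reactants) = 0
T = 373 K; RT = 0.0821 × 373 = 30.6233
Kp = Kc·(RT)^Δn = 9.0 × (30.6233)^0 = 9.0 × 1 = 9.0000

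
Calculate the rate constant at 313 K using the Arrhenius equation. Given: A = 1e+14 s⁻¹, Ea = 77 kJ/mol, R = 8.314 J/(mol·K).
1.41e+01 s⁻¹

k = A·exp(-Ea/(R·T)) = 1e+14·exp(-77000/(8.314·313)) = 1e+14·exp(-29.5894) = 1e+14·1.4108e-13 = 1.41e+01 s⁻¹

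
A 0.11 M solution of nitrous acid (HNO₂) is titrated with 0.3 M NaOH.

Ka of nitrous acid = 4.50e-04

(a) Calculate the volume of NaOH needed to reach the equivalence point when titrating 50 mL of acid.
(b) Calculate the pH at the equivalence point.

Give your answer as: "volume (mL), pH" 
V = 18.3 mL, pH = 8.13

(a) At equivalence: moles acid = moles base.
moles acid = 0.11 × 0.05 = 0.0055 mol; V_NaOH = 0.0055/0.3 = 0.01833 L = 18.3 mL.
(b) At equivalence, all acid → conjugate base A⁻ at [A⁻] = 0.0055/0.06833 = 0.08049 M.
Kb = Kw/Ka = 1.0e-14/4.50e-04 = 2.222e-11; [OH⁻] = √(Kb·[A⁻]) = 1.337e-06; pOH = 5.87; pH = 14 − pOH = 8.13.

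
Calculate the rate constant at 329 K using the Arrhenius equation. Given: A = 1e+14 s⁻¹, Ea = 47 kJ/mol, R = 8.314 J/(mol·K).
3.45e+06 s⁻¹

k = A·exp(-Ea/(R·T)) = 1e+14·exp(-47000/(8.314·329)) = 1e+14·exp(-17.1827) = 1e+14·3.4486e-08 = 3.45e+06 s⁻¹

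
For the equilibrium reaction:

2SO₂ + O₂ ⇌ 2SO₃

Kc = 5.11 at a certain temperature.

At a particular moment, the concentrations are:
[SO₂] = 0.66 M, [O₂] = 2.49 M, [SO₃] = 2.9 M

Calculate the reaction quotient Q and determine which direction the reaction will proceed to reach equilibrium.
Q = 7.754, Q > K, reaction proceeds reverse (toward reactants)

Q = ([SO₃]^2) / ([SO₂]^2 × [O₂])
  = ((2.9)^2) / ((0.66)^2·(2.49)) = 8.41/1.0846 = 7.754
Since Q = 7.754 > Kc = 5.11, the reaction proceeds reverse (toward reactants) to reach equilibrium.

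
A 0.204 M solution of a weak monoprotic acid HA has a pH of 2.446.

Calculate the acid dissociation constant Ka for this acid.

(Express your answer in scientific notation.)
K_a = 6.40e-05

[H⁺] = 10^(−pH) = 10^(−2.446) = 3.581e-03 M. For HA ⇌ H⁺ + A⁻, Ka = x²/(C − x) = (3.581e-03)²/(0.204 − 3.581e-03) = 6.40e-05.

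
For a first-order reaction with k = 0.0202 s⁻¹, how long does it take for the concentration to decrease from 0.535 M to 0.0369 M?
132.38 s

From ln[A] = ln[A]₀ - k·t: t = ln([A]₀/[A])/k = ln(0.535/0.0369)/0.0202 = ln(14.4986)/0.0202 = 2.6741/0.0202 = 132.38 s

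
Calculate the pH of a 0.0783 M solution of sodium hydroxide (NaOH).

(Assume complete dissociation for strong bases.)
pH = 12.89

[OH⁻] = 0.0783 M for strong base. pOH = -log[OH⁻] = 1.11, pH = 14 - pOH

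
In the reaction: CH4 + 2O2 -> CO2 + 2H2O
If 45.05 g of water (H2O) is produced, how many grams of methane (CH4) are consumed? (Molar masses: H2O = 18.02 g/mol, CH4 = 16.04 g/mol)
Moles of H2O = 45.05 g ÷ 18.02 g/mol = 2.5 mol
Mole ratio: 1 mol CH4 / 2 mol H2O
Moles of CH4 = 2.5 × (1/2) = 1.25 mol
Mass of CH4 = 1.25 mol × 16.04 g/mol = 20.05 g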